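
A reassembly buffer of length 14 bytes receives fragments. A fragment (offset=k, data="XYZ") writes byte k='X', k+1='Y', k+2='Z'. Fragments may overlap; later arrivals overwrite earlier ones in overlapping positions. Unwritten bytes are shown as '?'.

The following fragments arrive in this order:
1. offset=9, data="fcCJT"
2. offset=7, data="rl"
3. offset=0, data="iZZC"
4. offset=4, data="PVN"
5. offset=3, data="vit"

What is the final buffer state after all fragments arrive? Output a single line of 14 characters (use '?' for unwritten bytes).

Answer: iZZvitNrlfcCJT

Derivation:
Fragment 1: offset=9 data="fcCJT" -> buffer=?????????fcCJT
Fragment 2: offset=7 data="rl" -> buffer=???????rlfcCJT
Fragment 3: offset=0 data="iZZC" -> buffer=iZZC???rlfcCJT
Fragment 4: offset=4 data="PVN" -> buffer=iZZCPVNrlfcCJT
Fragment 5: offset=3 data="vit" -> buffer=iZZvitNrlfcCJT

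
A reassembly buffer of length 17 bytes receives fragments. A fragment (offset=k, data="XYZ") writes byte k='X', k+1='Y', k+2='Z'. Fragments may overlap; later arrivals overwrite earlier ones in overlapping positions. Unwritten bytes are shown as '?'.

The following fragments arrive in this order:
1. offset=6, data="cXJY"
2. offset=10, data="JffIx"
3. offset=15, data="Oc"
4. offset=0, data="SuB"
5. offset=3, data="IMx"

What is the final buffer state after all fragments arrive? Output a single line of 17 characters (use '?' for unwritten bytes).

Answer: SuBIMxcXJYJffIxOc

Derivation:
Fragment 1: offset=6 data="cXJY" -> buffer=??????cXJY???????
Fragment 2: offset=10 data="JffIx" -> buffer=??????cXJYJffIx??
Fragment 3: offset=15 data="Oc" -> buffer=??????cXJYJffIxOc
Fragment 4: offset=0 data="SuB" -> buffer=SuB???cXJYJffIxOc
Fragment 5: offset=3 data="IMx" -> buffer=SuBIMxcXJYJffIxOc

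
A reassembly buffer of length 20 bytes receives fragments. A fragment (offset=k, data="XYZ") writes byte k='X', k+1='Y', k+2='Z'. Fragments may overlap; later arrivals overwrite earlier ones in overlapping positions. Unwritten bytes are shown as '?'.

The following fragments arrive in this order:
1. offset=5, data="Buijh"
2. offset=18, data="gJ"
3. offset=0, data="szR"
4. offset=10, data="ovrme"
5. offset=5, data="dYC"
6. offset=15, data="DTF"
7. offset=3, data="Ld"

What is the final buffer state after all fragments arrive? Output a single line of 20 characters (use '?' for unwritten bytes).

Fragment 1: offset=5 data="Buijh" -> buffer=?????Buijh??????????
Fragment 2: offset=18 data="gJ" -> buffer=?????Buijh????????gJ
Fragment 3: offset=0 data="szR" -> buffer=szR??Buijh????????gJ
Fragment 4: offset=10 data="ovrme" -> buffer=szR??Buijhovrme???gJ
Fragment 5: offset=5 data="dYC" -> buffer=szR??dYCjhovrme???gJ
Fragment 6: offset=15 data="DTF" -> buffer=szR??dYCjhovrmeDTFgJ
Fragment 7: offset=3 data="Ld" -> buffer=szRLddYCjhovrmeDTFgJ

Answer: szRLddYCjhovrmeDTFgJ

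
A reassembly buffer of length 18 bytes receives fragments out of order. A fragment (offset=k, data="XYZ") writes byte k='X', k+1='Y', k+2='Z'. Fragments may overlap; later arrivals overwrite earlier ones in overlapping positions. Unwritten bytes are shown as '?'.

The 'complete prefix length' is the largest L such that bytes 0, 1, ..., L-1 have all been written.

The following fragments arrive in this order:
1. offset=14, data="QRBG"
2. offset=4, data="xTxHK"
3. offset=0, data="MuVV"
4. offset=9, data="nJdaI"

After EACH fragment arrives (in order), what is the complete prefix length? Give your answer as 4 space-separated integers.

Fragment 1: offset=14 data="QRBG" -> buffer=??????????????QRBG -> prefix_len=0
Fragment 2: offset=4 data="xTxHK" -> buffer=????xTxHK?????QRBG -> prefix_len=0
Fragment 3: offset=0 data="MuVV" -> buffer=MuVVxTxHK?????QRBG -> prefix_len=9
Fragment 4: offset=9 data="nJdaI" -> buffer=MuVVxTxHKnJdaIQRBG -> prefix_len=18

Answer: 0 0 9 18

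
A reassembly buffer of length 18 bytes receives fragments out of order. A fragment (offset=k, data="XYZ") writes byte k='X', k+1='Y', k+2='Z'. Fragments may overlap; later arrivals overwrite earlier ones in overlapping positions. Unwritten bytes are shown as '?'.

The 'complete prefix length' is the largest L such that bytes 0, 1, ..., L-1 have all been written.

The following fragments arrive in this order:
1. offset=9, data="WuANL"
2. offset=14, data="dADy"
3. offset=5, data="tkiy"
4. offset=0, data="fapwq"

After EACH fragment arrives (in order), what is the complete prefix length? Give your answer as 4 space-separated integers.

Fragment 1: offset=9 data="WuANL" -> buffer=?????????WuANL???? -> prefix_len=0
Fragment 2: offset=14 data="dADy" -> buffer=?????????WuANLdADy -> prefix_len=0
Fragment 3: offset=5 data="tkiy" -> buffer=?????tkiyWuANLdADy -> prefix_len=0
Fragment 4: offset=0 data="fapwq" -> buffer=fapwqtkiyWuANLdADy -> prefix_len=18

Answer: 0 0 0 18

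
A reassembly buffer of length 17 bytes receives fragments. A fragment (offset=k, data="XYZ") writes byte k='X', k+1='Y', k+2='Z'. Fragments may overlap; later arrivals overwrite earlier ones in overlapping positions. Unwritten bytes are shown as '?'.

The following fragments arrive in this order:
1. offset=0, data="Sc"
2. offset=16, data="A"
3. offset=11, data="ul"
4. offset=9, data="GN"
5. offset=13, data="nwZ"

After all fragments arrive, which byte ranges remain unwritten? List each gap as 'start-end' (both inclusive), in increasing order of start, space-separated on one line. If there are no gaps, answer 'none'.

Fragment 1: offset=0 len=2
Fragment 2: offset=16 len=1
Fragment 3: offset=11 len=2
Fragment 4: offset=9 len=2
Fragment 5: offset=13 len=3
Gaps: 2-8

Answer: 2-8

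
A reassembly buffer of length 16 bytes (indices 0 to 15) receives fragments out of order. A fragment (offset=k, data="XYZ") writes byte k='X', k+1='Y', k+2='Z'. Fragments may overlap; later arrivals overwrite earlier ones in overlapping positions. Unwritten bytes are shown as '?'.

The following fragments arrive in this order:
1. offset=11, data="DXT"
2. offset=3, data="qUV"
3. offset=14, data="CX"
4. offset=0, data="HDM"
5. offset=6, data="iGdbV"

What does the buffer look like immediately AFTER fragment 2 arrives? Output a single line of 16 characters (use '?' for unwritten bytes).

Answer: ???qUV?????DXT??

Derivation:
Fragment 1: offset=11 data="DXT" -> buffer=???????????DXT??
Fragment 2: offset=3 data="qUV" -> buffer=???qUV?????DXT??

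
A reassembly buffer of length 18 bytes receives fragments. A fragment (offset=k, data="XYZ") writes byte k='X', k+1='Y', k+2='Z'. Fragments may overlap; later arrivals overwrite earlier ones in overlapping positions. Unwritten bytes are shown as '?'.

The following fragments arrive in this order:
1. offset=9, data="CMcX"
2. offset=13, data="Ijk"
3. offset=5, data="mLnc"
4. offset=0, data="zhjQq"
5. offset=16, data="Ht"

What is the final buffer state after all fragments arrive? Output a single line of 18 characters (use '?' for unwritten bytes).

Fragment 1: offset=9 data="CMcX" -> buffer=?????????CMcX?????
Fragment 2: offset=13 data="Ijk" -> buffer=?????????CMcXIjk??
Fragment 3: offset=5 data="mLnc" -> buffer=?????mLncCMcXIjk??
Fragment 4: offset=0 data="zhjQq" -> buffer=zhjQqmLncCMcXIjk??
Fragment 5: offset=16 data="Ht" -> buffer=zhjQqmLncCMcXIjkHt

Answer: zhjQqmLncCMcXIjkHt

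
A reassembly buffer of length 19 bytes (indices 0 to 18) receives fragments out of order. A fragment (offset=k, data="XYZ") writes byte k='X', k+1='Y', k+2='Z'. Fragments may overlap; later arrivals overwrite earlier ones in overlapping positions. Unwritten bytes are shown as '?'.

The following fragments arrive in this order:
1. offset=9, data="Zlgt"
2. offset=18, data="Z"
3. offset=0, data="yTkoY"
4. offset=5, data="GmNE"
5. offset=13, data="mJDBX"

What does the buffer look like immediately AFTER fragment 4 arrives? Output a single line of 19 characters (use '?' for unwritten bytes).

Fragment 1: offset=9 data="Zlgt" -> buffer=?????????Zlgt??????
Fragment 2: offset=18 data="Z" -> buffer=?????????Zlgt?????Z
Fragment 3: offset=0 data="yTkoY" -> buffer=yTkoY????Zlgt?????Z
Fragment 4: offset=5 data="GmNE" -> buffer=yTkoYGmNEZlgt?????Z

Answer: yTkoYGmNEZlgt?????Z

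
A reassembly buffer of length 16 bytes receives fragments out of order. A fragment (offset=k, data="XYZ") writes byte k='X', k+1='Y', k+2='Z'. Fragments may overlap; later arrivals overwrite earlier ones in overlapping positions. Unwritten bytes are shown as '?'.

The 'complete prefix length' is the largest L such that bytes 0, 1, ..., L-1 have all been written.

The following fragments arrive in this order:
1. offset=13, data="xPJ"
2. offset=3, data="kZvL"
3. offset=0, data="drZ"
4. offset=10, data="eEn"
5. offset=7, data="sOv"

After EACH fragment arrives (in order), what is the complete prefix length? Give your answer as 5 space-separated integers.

Answer: 0 0 7 7 16

Derivation:
Fragment 1: offset=13 data="xPJ" -> buffer=?????????????xPJ -> prefix_len=0
Fragment 2: offset=3 data="kZvL" -> buffer=???kZvL??????xPJ -> prefix_len=0
Fragment 3: offset=0 data="drZ" -> buffer=drZkZvL??????xPJ -> prefix_len=7
Fragment 4: offset=10 data="eEn" -> buffer=drZkZvL???eEnxPJ -> prefix_len=7
Fragment 5: offset=7 data="sOv" -> buffer=drZkZvLsOveEnxPJ -> prefix_len=16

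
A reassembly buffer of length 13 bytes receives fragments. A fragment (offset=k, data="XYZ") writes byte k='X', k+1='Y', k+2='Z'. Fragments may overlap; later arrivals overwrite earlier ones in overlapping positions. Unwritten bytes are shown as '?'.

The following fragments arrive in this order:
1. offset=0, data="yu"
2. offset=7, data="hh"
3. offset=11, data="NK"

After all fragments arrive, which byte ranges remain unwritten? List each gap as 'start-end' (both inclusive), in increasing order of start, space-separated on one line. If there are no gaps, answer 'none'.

Answer: 2-6 9-10

Derivation:
Fragment 1: offset=0 len=2
Fragment 2: offset=7 len=2
Fragment 3: offset=11 len=2
Gaps: 2-6 9-10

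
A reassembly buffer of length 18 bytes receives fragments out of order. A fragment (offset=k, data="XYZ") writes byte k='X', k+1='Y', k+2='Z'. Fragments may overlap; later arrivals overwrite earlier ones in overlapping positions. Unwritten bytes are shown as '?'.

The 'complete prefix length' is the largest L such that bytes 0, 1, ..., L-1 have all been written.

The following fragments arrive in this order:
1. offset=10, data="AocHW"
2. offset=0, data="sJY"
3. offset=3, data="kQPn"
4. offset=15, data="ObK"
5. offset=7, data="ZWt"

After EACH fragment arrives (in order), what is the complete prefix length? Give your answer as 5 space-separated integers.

Fragment 1: offset=10 data="AocHW" -> buffer=??????????AocHW??? -> prefix_len=0
Fragment 2: offset=0 data="sJY" -> buffer=sJY???????AocHW??? -> prefix_len=3
Fragment 3: offset=3 data="kQPn" -> buffer=sJYkQPn???AocHW??? -> prefix_len=7
Fragment 4: offset=15 data="ObK" -> buffer=sJYkQPn???AocHWObK -> prefix_len=7
Fragment 5: offset=7 data="ZWt" -> buffer=sJYkQPnZWtAocHWObK -> prefix_len=18

Answer: 0 3 7 7 18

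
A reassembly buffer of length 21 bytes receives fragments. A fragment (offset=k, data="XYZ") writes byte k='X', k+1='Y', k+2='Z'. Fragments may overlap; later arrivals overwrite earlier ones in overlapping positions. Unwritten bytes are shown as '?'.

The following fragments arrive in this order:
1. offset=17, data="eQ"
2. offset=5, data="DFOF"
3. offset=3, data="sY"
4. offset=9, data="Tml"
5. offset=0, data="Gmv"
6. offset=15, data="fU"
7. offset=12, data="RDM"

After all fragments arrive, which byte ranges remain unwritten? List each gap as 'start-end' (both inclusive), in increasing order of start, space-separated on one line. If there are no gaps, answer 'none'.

Fragment 1: offset=17 len=2
Fragment 2: offset=5 len=4
Fragment 3: offset=3 len=2
Fragment 4: offset=9 len=3
Fragment 5: offset=0 len=3
Fragment 6: offset=15 len=2
Fragment 7: offset=12 len=3
Gaps: 19-20

Answer: 19-20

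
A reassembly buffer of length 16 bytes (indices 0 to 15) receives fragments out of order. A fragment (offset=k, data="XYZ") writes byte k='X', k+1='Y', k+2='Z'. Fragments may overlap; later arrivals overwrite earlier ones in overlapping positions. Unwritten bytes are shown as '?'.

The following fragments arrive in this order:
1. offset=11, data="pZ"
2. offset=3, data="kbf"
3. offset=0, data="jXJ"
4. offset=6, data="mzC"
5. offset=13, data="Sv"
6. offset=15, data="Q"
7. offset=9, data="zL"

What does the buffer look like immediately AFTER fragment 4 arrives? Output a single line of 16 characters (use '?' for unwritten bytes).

Fragment 1: offset=11 data="pZ" -> buffer=???????????pZ???
Fragment 2: offset=3 data="kbf" -> buffer=???kbf?????pZ???
Fragment 3: offset=0 data="jXJ" -> buffer=jXJkbf?????pZ???
Fragment 4: offset=6 data="mzC" -> buffer=jXJkbfmzC??pZ???

Answer: jXJkbfmzC??pZ???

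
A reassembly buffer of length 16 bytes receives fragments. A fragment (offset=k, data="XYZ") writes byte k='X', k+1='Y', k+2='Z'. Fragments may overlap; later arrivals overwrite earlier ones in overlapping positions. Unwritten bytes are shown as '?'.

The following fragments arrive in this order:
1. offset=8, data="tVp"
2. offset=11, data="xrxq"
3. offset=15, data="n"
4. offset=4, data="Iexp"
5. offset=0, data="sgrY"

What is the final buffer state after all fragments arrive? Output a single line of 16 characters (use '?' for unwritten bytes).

Answer: sgrYIexptVpxrxqn

Derivation:
Fragment 1: offset=8 data="tVp" -> buffer=????????tVp?????
Fragment 2: offset=11 data="xrxq" -> buffer=????????tVpxrxq?
Fragment 3: offset=15 data="n" -> buffer=????????tVpxrxqn
Fragment 4: offset=4 data="Iexp" -> buffer=????IexptVpxrxqn
Fragment 5: offset=0 data="sgrY" -> buffer=sgrYIexptVpxrxqn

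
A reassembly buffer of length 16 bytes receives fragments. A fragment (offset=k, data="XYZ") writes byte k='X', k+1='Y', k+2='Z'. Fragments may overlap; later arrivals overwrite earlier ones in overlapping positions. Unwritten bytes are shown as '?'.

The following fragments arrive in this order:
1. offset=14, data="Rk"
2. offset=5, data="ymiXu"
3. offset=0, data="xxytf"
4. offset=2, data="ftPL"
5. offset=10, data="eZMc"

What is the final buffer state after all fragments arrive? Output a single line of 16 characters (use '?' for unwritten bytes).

Answer: xxftPLmiXueZMcRk

Derivation:
Fragment 1: offset=14 data="Rk" -> buffer=??????????????Rk
Fragment 2: offset=5 data="ymiXu" -> buffer=?????ymiXu????Rk
Fragment 3: offset=0 data="xxytf" -> buffer=xxytfymiXu????Rk
Fragment 4: offset=2 data="ftPL" -> buffer=xxftPLmiXu????Rk
Fragment 5: offset=10 data="eZMc" -> buffer=xxftPLmiXueZMcRk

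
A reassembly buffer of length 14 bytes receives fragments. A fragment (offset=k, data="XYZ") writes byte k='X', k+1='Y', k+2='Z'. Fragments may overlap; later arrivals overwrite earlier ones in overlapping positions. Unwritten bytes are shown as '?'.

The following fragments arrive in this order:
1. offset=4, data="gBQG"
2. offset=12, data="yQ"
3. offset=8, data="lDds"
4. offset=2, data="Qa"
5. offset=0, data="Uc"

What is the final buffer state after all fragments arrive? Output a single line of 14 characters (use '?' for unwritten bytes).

Fragment 1: offset=4 data="gBQG" -> buffer=????gBQG??????
Fragment 2: offset=12 data="yQ" -> buffer=????gBQG????yQ
Fragment 3: offset=8 data="lDds" -> buffer=????gBQGlDdsyQ
Fragment 4: offset=2 data="Qa" -> buffer=??QagBQGlDdsyQ
Fragment 5: offset=0 data="Uc" -> buffer=UcQagBQGlDdsyQ

Answer: UcQagBQGlDdsyQ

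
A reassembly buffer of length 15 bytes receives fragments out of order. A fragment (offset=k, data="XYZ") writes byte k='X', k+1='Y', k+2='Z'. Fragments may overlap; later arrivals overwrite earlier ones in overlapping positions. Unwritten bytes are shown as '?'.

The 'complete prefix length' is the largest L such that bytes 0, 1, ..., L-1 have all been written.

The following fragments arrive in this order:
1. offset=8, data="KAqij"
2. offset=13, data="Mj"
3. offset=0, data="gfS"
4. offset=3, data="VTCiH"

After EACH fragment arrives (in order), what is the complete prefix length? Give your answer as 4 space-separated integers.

Answer: 0 0 3 15

Derivation:
Fragment 1: offset=8 data="KAqij" -> buffer=????????KAqij?? -> prefix_len=0
Fragment 2: offset=13 data="Mj" -> buffer=????????KAqijMj -> prefix_len=0
Fragment 3: offset=0 data="gfS" -> buffer=gfS?????KAqijMj -> prefix_len=3
Fragment 4: offset=3 data="VTCiH" -> buffer=gfSVTCiHKAqijMj -> prefix_len=15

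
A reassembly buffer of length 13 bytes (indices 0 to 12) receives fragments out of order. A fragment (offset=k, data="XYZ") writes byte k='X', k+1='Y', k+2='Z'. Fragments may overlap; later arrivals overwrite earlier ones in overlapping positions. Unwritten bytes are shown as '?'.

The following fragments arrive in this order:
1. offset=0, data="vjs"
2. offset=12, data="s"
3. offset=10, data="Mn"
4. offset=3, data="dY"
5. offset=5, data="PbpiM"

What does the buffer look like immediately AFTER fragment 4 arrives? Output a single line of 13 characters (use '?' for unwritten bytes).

Answer: vjsdY?????Mns

Derivation:
Fragment 1: offset=0 data="vjs" -> buffer=vjs??????????
Fragment 2: offset=12 data="s" -> buffer=vjs?????????s
Fragment 3: offset=10 data="Mn" -> buffer=vjs???????Mns
Fragment 4: offset=3 data="dY" -> buffer=vjsdY?????Mns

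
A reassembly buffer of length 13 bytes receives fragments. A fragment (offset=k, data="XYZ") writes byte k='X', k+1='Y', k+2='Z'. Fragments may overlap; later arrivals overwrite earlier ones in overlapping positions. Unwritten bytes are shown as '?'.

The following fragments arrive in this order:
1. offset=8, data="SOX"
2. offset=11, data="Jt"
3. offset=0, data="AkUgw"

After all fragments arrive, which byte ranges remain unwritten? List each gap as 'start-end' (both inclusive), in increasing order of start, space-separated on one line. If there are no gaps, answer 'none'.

Fragment 1: offset=8 len=3
Fragment 2: offset=11 len=2
Fragment 3: offset=0 len=5
Gaps: 5-7

Answer: 5-7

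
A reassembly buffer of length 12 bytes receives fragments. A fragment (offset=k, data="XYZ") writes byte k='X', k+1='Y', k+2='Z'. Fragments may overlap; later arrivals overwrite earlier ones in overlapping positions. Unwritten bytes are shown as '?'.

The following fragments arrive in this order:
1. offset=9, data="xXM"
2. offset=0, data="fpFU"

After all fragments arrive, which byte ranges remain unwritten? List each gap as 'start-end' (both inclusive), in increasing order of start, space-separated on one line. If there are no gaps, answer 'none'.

Answer: 4-8

Derivation:
Fragment 1: offset=9 len=3
Fragment 2: offset=0 len=4
Gaps: 4-8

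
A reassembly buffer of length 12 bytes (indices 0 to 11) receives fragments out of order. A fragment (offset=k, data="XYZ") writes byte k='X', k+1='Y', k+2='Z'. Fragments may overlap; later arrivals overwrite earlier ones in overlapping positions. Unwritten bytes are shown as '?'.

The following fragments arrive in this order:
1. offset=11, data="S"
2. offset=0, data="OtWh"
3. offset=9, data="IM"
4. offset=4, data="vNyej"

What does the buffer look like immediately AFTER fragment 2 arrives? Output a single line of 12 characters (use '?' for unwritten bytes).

Fragment 1: offset=11 data="S" -> buffer=???????????S
Fragment 2: offset=0 data="OtWh" -> buffer=OtWh???????S

Answer: OtWh???????S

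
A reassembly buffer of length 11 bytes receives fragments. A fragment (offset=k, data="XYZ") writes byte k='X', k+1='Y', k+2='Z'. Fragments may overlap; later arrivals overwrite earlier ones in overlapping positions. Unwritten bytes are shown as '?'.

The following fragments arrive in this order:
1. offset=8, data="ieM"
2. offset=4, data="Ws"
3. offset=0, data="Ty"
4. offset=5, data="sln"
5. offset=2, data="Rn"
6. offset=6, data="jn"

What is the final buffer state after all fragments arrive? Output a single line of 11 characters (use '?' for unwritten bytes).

Fragment 1: offset=8 data="ieM" -> buffer=????????ieM
Fragment 2: offset=4 data="Ws" -> buffer=????Ws??ieM
Fragment 3: offset=0 data="Ty" -> buffer=Ty??Ws??ieM
Fragment 4: offset=5 data="sln" -> buffer=Ty??WslnieM
Fragment 5: offset=2 data="Rn" -> buffer=TyRnWslnieM
Fragment 6: offset=6 data="jn" -> buffer=TyRnWsjnieM

Answer: TyRnWsjnieM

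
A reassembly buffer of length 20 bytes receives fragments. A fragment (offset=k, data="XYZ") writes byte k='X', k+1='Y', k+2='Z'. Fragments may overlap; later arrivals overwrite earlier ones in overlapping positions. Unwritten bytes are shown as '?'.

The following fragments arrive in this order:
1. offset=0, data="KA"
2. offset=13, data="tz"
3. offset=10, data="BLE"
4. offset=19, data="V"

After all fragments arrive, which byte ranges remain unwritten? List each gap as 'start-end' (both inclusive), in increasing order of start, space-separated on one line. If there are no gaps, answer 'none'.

Fragment 1: offset=0 len=2
Fragment 2: offset=13 len=2
Fragment 3: offset=10 len=3
Fragment 4: offset=19 len=1
Gaps: 2-9 15-18

Answer: 2-9 15-18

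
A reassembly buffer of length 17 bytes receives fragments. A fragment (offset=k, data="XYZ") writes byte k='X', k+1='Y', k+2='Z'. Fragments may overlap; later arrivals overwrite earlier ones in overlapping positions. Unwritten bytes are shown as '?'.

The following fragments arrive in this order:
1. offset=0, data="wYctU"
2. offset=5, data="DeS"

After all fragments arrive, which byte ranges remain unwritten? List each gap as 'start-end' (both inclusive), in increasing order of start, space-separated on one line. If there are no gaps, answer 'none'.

Fragment 1: offset=0 len=5
Fragment 2: offset=5 len=3
Gaps: 8-16

Answer: 8-16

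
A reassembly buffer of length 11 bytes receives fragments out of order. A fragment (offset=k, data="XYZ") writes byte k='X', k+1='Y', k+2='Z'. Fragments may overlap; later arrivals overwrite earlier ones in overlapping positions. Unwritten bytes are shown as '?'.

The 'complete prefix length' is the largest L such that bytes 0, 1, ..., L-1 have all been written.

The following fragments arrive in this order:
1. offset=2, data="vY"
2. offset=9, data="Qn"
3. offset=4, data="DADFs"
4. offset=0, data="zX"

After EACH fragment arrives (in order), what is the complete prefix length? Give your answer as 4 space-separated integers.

Fragment 1: offset=2 data="vY" -> buffer=??vY??????? -> prefix_len=0
Fragment 2: offset=9 data="Qn" -> buffer=??vY?????Qn -> prefix_len=0
Fragment 3: offset=4 data="DADFs" -> buffer=??vYDADFsQn -> prefix_len=0
Fragment 4: offset=0 data="zX" -> buffer=zXvYDADFsQn -> prefix_len=11

Answer: 0 0 0 11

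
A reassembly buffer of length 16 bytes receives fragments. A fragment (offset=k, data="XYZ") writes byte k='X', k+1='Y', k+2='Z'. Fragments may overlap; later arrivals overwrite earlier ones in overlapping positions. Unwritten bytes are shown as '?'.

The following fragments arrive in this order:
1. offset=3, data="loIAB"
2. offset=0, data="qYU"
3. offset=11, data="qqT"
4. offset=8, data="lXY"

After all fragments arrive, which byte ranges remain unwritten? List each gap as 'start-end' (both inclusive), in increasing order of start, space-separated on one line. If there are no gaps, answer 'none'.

Answer: 14-15

Derivation:
Fragment 1: offset=3 len=5
Fragment 2: offset=0 len=3
Fragment 3: offset=11 len=3
Fragment 4: offset=8 len=3
Gaps: 14-15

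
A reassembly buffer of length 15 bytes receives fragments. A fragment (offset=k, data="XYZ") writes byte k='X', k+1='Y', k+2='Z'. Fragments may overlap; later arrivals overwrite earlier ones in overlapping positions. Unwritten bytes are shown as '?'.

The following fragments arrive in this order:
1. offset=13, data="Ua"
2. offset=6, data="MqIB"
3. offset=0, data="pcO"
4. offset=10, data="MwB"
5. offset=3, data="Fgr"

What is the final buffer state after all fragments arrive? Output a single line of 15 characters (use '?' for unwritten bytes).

Answer: pcOFgrMqIBMwBUa

Derivation:
Fragment 1: offset=13 data="Ua" -> buffer=?????????????Ua
Fragment 2: offset=6 data="MqIB" -> buffer=??????MqIB???Ua
Fragment 3: offset=0 data="pcO" -> buffer=pcO???MqIB???Ua
Fragment 4: offset=10 data="MwB" -> buffer=pcO???MqIBMwBUa
Fragment 5: offset=3 data="Fgr" -> buffer=pcOFgrMqIBMwBUa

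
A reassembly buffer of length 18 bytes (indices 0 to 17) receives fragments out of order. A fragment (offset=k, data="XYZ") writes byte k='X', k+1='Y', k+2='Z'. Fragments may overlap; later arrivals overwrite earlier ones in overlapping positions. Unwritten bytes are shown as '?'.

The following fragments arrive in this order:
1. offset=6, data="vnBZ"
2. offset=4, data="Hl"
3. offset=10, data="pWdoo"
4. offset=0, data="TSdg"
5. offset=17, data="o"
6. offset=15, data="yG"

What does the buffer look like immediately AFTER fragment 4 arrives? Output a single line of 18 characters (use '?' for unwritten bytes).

Fragment 1: offset=6 data="vnBZ" -> buffer=??????vnBZ????????
Fragment 2: offset=4 data="Hl" -> buffer=????HlvnBZ????????
Fragment 3: offset=10 data="pWdoo" -> buffer=????HlvnBZpWdoo???
Fragment 4: offset=0 data="TSdg" -> buffer=TSdgHlvnBZpWdoo???

Answer: TSdgHlvnBZpWdoo???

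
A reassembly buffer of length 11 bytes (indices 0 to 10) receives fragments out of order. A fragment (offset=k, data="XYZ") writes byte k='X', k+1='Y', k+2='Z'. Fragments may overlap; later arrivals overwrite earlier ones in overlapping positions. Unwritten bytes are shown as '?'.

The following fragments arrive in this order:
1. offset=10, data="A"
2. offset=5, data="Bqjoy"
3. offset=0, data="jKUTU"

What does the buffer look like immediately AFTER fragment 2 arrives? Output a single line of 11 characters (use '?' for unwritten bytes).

Fragment 1: offset=10 data="A" -> buffer=??????????A
Fragment 2: offset=5 data="Bqjoy" -> buffer=?????BqjoyA

Answer: ?????BqjoyA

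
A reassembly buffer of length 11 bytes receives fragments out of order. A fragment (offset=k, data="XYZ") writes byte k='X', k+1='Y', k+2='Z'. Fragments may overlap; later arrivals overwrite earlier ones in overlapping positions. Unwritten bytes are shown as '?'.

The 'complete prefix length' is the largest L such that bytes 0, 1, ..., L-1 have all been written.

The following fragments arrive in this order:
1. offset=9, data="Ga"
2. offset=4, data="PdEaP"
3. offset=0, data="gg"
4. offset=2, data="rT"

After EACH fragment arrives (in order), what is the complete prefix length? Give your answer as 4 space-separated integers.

Answer: 0 0 2 11

Derivation:
Fragment 1: offset=9 data="Ga" -> buffer=?????????Ga -> prefix_len=0
Fragment 2: offset=4 data="PdEaP" -> buffer=????PdEaPGa -> prefix_len=0
Fragment 3: offset=0 data="gg" -> buffer=gg??PdEaPGa -> prefix_len=2
Fragment 4: offset=2 data="rT" -> buffer=ggrTPdEaPGa -> prefix_len=11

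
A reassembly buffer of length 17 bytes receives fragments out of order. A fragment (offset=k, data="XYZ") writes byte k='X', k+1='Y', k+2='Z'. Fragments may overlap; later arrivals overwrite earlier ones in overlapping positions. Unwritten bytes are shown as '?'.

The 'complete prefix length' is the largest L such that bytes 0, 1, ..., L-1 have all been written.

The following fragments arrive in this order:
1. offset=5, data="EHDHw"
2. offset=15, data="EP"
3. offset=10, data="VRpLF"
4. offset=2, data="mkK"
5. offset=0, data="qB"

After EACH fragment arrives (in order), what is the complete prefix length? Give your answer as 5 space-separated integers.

Answer: 0 0 0 0 17

Derivation:
Fragment 1: offset=5 data="EHDHw" -> buffer=?????EHDHw??????? -> prefix_len=0
Fragment 2: offset=15 data="EP" -> buffer=?????EHDHw?????EP -> prefix_len=0
Fragment 3: offset=10 data="VRpLF" -> buffer=?????EHDHwVRpLFEP -> prefix_len=0
Fragment 4: offset=2 data="mkK" -> buffer=??mkKEHDHwVRpLFEP -> prefix_len=0
Fragment 5: offset=0 data="qB" -> buffer=qBmkKEHDHwVRpLFEP -> prefix_len=17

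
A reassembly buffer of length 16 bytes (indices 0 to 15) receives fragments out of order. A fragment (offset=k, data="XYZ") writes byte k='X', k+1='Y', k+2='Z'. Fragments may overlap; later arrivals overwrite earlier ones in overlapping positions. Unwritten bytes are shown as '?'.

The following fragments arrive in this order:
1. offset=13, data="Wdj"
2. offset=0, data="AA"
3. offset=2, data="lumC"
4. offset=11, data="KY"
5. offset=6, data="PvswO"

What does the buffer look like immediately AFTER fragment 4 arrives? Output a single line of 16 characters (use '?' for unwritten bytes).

Answer: AAlumC?????KYWdj

Derivation:
Fragment 1: offset=13 data="Wdj" -> buffer=?????????????Wdj
Fragment 2: offset=0 data="AA" -> buffer=AA???????????Wdj
Fragment 3: offset=2 data="lumC" -> buffer=AAlumC???????Wdj
Fragment 4: offset=11 data="KY" -> buffer=AAlumC?????KYWdj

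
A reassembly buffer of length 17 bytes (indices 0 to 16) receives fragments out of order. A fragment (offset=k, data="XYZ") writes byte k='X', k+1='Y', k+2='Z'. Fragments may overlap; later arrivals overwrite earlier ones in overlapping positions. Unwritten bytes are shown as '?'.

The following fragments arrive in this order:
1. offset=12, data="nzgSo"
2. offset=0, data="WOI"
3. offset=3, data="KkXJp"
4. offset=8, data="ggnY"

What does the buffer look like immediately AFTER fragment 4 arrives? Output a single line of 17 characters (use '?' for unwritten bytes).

Fragment 1: offset=12 data="nzgSo" -> buffer=????????????nzgSo
Fragment 2: offset=0 data="WOI" -> buffer=WOI?????????nzgSo
Fragment 3: offset=3 data="KkXJp" -> buffer=WOIKkXJp????nzgSo
Fragment 4: offset=8 data="ggnY" -> buffer=WOIKkXJpggnYnzgSo

Answer: WOIKkXJpggnYnzgSo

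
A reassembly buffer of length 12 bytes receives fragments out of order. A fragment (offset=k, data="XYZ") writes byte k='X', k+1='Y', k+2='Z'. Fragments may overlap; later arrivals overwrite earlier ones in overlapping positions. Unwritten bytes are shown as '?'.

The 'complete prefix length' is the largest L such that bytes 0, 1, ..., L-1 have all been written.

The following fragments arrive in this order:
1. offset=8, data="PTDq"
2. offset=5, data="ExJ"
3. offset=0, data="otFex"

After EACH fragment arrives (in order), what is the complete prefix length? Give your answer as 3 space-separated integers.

Answer: 0 0 12

Derivation:
Fragment 1: offset=8 data="PTDq" -> buffer=????????PTDq -> prefix_len=0
Fragment 2: offset=5 data="ExJ" -> buffer=?????ExJPTDq -> prefix_len=0
Fragment 3: offset=0 data="otFex" -> buffer=otFexExJPTDq -> prefix_len=12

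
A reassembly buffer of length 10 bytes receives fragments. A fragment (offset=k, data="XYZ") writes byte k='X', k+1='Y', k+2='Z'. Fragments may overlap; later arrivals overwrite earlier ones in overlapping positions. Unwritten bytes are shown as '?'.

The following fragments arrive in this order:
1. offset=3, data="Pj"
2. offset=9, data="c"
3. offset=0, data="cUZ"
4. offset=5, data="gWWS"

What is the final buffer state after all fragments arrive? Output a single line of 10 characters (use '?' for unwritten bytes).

Answer: cUZPjgWWSc

Derivation:
Fragment 1: offset=3 data="Pj" -> buffer=???Pj?????
Fragment 2: offset=9 data="c" -> buffer=???Pj????c
Fragment 3: offset=0 data="cUZ" -> buffer=cUZPj????c
Fragment 4: offset=5 data="gWWS" -> buffer=cUZPjgWWSc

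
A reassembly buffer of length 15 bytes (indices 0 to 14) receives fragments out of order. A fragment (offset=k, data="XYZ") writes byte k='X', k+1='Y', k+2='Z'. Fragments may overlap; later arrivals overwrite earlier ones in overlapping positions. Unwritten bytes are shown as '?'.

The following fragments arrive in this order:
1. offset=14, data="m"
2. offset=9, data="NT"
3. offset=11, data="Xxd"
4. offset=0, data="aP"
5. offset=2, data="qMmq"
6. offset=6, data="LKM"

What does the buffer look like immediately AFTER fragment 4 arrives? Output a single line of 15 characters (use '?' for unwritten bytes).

Answer: aP???????NTXxdm

Derivation:
Fragment 1: offset=14 data="m" -> buffer=??????????????m
Fragment 2: offset=9 data="NT" -> buffer=?????????NT???m
Fragment 3: offset=11 data="Xxd" -> buffer=?????????NTXxdm
Fragment 4: offset=0 data="aP" -> buffer=aP???????NTXxdm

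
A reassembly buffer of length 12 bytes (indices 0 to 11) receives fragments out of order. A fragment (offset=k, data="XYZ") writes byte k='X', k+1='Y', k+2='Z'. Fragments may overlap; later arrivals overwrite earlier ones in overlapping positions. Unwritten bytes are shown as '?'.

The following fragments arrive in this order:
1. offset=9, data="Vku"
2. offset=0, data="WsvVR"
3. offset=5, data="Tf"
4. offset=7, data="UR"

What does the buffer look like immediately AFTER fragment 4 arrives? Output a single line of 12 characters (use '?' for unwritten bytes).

Answer: WsvVRTfURVku

Derivation:
Fragment 1: offset=9 data="Vku" -> buffer=?????????Vku
Fragment 2: offset=0 data="WsvVR" -> buffer=WsvVR????Vku
Fragment 3: offset=5 data="Tf" -> buffer=WsvVRTf??Vku
Fragment 4: offset=7 data="UR" -> buffer=WsvVRTfURVku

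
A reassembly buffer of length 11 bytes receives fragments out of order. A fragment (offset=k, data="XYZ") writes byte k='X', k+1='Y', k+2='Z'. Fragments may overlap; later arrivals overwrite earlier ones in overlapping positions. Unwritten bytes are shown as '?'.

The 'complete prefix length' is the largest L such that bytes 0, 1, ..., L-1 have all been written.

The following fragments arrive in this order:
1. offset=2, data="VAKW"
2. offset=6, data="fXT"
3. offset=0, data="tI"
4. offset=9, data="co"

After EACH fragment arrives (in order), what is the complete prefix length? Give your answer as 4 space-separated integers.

Fragment 1: offset=2 data="VAKW" -> buffer=??VAKW????? -> prefix_len=0
Fragment 2: offset=6 data="fXT" -> buffer=??VAKWfXT?? -> prefix_len=0
Fragment 3: offset=0 data="tI" -> buffer=tIVAKWfXT?? -> prefix_len=9
Fragment 4: offset=9 data="co" -> buffer=tIVAKWfXTco -> prefix_len=11

Answer: 0 0 9 11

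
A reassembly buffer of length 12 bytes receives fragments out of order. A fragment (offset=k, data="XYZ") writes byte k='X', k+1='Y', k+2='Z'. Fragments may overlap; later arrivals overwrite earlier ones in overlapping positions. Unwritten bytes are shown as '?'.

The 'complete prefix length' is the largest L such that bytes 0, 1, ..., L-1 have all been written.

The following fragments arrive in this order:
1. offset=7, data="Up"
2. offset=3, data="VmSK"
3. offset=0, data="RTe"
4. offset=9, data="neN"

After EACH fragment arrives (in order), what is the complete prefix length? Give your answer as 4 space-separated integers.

Fragment 1: offset=7 data="Up" -> buffer=???????Up??? -> prefix_len=0
Fragment 2: offset=3 data="VmSK" -> buffer=???VmSKUp??? -> prefix_len=0
Fragment 3: offset=0 data="RTe" -> buffer=RTeVmSKUp??? -> prefix_len=9
Fragment 4: offset=9 data="neN" -> buffer=RTeVmSKUpneN -> prefix_len=12

Answer: 0 0 9 12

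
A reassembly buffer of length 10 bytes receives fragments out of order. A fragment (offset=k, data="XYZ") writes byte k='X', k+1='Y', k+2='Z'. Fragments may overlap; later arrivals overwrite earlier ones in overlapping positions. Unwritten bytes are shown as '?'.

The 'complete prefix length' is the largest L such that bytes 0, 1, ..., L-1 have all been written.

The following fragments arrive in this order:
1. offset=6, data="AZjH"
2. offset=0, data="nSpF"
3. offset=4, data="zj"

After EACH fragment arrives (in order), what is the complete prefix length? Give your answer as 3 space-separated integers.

Fragment 1: offset=6 data="AZjH" -> buffer=??????AZjH -> prefix_len=0
Fragment 2: offset=0 data="nSpF" -> buffer=nSpF??AZjH -> prefix_len=4
Fragment 3: offset=4 data="zj" -> buffer=nSpFzjAZjH -> prefix_len=10

Answer: 0 4 10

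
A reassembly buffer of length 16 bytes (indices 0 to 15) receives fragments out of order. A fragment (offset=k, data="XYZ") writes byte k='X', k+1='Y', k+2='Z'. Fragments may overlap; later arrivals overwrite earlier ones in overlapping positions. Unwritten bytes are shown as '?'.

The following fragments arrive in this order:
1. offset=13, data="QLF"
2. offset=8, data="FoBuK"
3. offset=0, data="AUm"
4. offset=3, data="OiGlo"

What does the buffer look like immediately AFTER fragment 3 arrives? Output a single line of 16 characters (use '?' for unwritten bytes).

Fragment 1: offset=13 data="QLF" -> buffer=?????????????QLF
Fragment 2: offset=8 data="FoBuK" -> buffer=????????FoBuKQLF
Fragment 3: offset=0 data="AUm" -> buffer=AUm?????FoBuKQLF

Answer: AUm?????FoBuKQLF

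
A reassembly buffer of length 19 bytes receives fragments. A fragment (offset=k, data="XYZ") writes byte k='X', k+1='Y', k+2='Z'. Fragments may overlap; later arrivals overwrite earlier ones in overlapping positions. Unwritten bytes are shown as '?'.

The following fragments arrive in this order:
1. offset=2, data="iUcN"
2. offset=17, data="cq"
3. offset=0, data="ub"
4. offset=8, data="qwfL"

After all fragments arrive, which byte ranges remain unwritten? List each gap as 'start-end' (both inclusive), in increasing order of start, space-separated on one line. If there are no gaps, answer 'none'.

Fragment 1: offset=2 len=4
Fragment 2: offset=17 len=2
Fragment 3: offset=0 len=2
Fragment 4: offset=8 len=4
Gaps: 6-7 12-16

Answer: 6-7 12-16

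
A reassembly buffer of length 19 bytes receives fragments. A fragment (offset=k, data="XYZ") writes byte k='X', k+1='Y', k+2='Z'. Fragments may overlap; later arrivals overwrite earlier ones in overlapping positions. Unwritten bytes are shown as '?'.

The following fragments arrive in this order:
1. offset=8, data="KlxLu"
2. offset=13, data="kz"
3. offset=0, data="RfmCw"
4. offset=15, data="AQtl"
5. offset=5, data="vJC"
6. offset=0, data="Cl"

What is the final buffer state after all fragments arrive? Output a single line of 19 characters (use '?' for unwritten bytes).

Answer: ClmCwvJCKlxLukzAQtl

Derivation:
Fragment 1: offset=8 data="KlxLu" -> buffer=????????KlxLu??????
Fragment 2: offset=13 data="kz" -> buffer=????????KlxLukz????
Fragment 3: offset=0 data="RfmCw" -> buffer=RfmCw???KlxLukz????
Fragment 4: offset=15 data="AQtl" -> buffer=RfmCw???KlxLukzAQtl
Fragment 5: offset=5 data="vJC" -> buffer=RfmCwvJCKlxLukzAQtl
Fragment 6: offset=0 data="Cl" -> buffer=ClmCwvJCKlxLukzAQtl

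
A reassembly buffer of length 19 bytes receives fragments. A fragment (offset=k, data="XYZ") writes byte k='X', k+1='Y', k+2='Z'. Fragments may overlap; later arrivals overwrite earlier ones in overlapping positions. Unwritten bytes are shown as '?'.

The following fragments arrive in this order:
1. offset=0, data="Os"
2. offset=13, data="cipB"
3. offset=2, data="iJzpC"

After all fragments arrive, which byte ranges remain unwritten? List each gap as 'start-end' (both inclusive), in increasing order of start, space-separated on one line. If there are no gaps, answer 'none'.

Answer: 7-12 17-18

Derivation:
Fragment 1: offset=0 len=2
Fragment 2: offset=13 len=4
Fragment 3: offset=2 len=5
Gaps: 7-12 17-18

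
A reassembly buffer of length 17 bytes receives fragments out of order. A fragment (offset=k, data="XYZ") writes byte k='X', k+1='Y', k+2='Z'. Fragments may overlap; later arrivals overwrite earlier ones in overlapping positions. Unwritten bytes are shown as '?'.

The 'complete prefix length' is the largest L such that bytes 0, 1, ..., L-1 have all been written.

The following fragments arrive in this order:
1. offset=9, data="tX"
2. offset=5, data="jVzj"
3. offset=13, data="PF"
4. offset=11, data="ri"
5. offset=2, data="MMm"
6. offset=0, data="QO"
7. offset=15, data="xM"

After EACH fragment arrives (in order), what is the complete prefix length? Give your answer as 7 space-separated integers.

Fragment 1: offset=9 data="tX" -> buffer=?????????tX?????? -> prefix_len=0
Fragment 2: offset=5 data="jVzj" -> buffer=?????jVzjtX?????? -> prefix_len=0
Fragment 3: offset=13 data="PF" -> buffer=?????jVzjtX??PF?? -> prefix_len=0
Fragment 4: offset=11 data="ri" -> buffer=?????jVzjtXriPF?? -> prefix_len=0
Fragment 5: offset=2 data="MMm" -> buffer=??MMmjVzjtXriPF?? -> prefix_len=0
Fragment 6: offset=0 data="QO" -> buffer=QOMMmjVzjtXriPF?? -> prefix_len=15
Fragment 7: offset=15 data="xM" -> buffer=QOMMmjVzjtXriPFxM -> prefix_len=17

Answer: 0 0 0 0 0 15 17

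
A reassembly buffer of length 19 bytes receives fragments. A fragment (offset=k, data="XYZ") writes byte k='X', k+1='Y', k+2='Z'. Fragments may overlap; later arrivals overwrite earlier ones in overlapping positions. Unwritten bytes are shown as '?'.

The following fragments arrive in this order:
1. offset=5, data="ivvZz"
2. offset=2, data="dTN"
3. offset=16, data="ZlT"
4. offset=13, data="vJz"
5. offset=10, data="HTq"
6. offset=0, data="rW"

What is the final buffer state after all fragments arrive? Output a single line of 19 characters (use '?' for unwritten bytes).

Fragment 1: offset=5 data="ivvZz" -> buffer=?????ivvZz?????????
Fragment 2: offset=2 data="dTN" -> buffer=??dTNivvZz?????????
Fragment 3: offset=16 data="ZlT" -> buffer=??dTNivvZz??????ZlT
Fragment 4: offset=13 data="vJz" -> buffer=??dTNivvZz???vJzZlT
Fragment 5: offset=10 data="HTq" -> buffer=??dTNivvZzHTqvJzZlT
Fragment 6: offset=0 data="rW" -> buffer=rWdTNivvZzHTqvJzZlT

Answer: rWdTNivvZzHTqvJzZlT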